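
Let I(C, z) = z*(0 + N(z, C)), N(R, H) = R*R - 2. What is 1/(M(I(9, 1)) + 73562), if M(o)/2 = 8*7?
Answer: 1/73674 ≈ 1.3573e-5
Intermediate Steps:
N(R, H) = -2 + R² (N(R, H) = R² - 2 = -2 + R²)
I(C, z) = z*(-2 + z²) (I(C, z) = z*(0 + (-2 + z²)) = z*(-2 + z²))
M(o) = 112 (M(o) = 2*(8*7) = 2*56 = 112)
1/(M(I(9, 1)) + 73562) = 1/(112 + 73562) = 1/73674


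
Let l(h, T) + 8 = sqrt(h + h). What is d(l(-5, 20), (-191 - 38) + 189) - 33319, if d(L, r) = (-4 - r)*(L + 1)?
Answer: -33571 + 36*I*sqrt(10) ≈ -33571.0 + 113.84*I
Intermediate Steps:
l(h, T) = -8 + sqrt(2)*sqrt(h) (l(h, T) = -8 + sqrt(h + h) = -8 + sqrt(2*h) = -8 + sqrt(2)*sqrt(h))
d(L, r) = (1 + L)*(-4 - r) (d(L, r) = (-4 - r)*(1 + L) = (1 + L)*(-4 - r))
d(l(-5, 20), (-191 - 38) + 189) - 33319 = (-4 - ((-191 - 38) + 189) - 4*(-8 + sqrt(2)*sqrt(-5)) - (-8 + sqrt(2)*sqrt(-5))*((-191 - 38) + 189)) - 33319 = (-4 - (-229 + 189) - 4*(-8 + sqrt(2)*(I*sqrt(5))) - (-8 + sqrt(2)*(I*sqrt(5)))*(-229 + 189)) - 33319 = (-4 - 1*(-40) - 4*(-8 + I*sqrt(10)) - 1*(-8 + I*sqrt(10))*(-40)) - 33319 = (-4 + 40 + (32 - 4*I*sqrt(10)) + (-320 + 40*I*sqrt(10))) - 33319 = (-252 + 36*I*sqrt(10)) - 33319 = -33571 + 36*I*sqrt(10)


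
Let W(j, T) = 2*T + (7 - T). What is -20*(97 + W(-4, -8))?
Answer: -1920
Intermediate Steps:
W(j, T) = 7 + T
-20*(97 + W(-4, -8)) = -20*(97 + (7 - 8)) = -20*(97 - 1) = -20*96 = -1920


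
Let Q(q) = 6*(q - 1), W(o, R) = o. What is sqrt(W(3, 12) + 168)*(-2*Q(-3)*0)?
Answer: 0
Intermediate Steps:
Q(q) = -6 + 6*q (Q(q) = 6*(-1 + q) = -6 + 6*q)
sqrt(W(3, 12) + 168)*(-2*Q(-3)*0) = sqrt(3 + 168)*(-2*(-6 + 6*(-3))*0) = sqrt(171)*(-2*(-6 - 18)*0) = (3*sqrt(19))*(-2*(-24)*0) = (3*sqrt(19))*(48*0) = (3*sqrt(19))*0 = 0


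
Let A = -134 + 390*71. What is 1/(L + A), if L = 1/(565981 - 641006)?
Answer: 75025/2067388899 ≈ 3.6290e-5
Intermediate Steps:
A = 27556 (A = -134 + 27690 = 27556)
L = -1/75025 (L = 1/(-75025) = -1/75025 ≈ -1.3329e-5)
1/(L + A) = 1/(-1/75025 + 27556) = 1/(2067388899/75025) = 75025/2067388899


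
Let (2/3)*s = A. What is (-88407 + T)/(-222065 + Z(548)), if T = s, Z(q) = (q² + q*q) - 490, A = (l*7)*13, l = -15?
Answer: -180909/756106 ≈ -0.23926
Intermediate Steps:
A = -1365 (A = -15*7*13 = -105*13 = -1365)
s = -4095/2 (s = (3/2)*(-1365) = -4095/2 ≈ -2047.5)
Z(q) = -490 + 2*q² (Z(q) = (q² + q²) - 490 = 2*q² - 490 = -490 + 2*q²)
T = -4095/2 ≈ -2047.5
(-88407 + T)/(-222065 + Z(548)) = (-88407 - 4095/2)/(-222065 + (-490 + 2*548²)) = -180909/(2*(-222065 + (-490 + 2*300304))) = -180909/(2*(-222065 + (-490 + 600608))) = -180909/(2*(-222065 + 600118)) = -180909/2/378053 = -180909/2*1/378053 = -180909/756106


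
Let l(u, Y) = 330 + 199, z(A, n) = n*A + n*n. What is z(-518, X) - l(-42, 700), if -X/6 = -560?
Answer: 9548591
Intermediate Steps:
X = 3360 (X = -6*(-560) = 3360)
z(A, n) = n² + A*n (z(A, n) = A*n + n² = n² + A*n)
l(u, Y) = 529
z(-518, X) - l(-42, 700) = 3360*(-518 + 3360) - 1*529 = 3360*2842 - 529 = 9549120 - 529 = 9548591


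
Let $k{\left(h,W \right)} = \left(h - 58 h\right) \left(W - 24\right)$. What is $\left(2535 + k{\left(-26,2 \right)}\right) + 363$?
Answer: $-29706$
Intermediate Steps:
$k{\left(h,W \right)} = - 57 h \left(-24 + W\right)$
$\left(2535 + k{\left(-26,2 \right)}\right) + 363 = \left(2535 + 57 \left(-26\right) \left(24 - 2\right)\right) + 363 = \left(2535 + 57 \left(-26\right) 22\right) + 363 = \left(2535 - 32604\right) + 363 = -30069 + 363 = -29706$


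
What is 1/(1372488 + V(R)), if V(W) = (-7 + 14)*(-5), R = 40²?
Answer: 1/1372453 ≈ 7.2862e-7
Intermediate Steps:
R = 1600
V(W) = -35 (V(W) = 7*(-5) = -35)
1/(1372488 + V(R)) = 1/(1372488 - 35) = 1/1372453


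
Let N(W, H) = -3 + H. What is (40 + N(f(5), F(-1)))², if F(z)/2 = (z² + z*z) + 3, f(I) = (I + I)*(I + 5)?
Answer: 2209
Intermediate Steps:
f(I) = 2*I*(5 + I) (f(I) = (2*I)*(5 + I) = 2*I*(5 + I))
F(z) = 6 + 4*z² (F(z) = 2*((z² + z*z) + 3) = 2*((z² + z²) + 3) = 2*(2*z² + 3) = 2*(3 + 2*z²) = 6 + 4*z²)
(40 + N(f(5), F(-1)))² = (40 + (-3 + (6 + 4*(-1)²)))² = (40 + (-3 + (6 + 4*1)))² = (40 + (-3 + (6 + 4)))² = (40 + (-3 + 10))² = (40 + 7)² = 47² = 2209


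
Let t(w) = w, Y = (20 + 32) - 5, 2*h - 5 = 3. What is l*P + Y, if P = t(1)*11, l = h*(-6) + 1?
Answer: -206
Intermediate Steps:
h = 4 (h = 5/2 + (½)*3 = 5/2 + 3/2 = 4)
Y = 47 (Y = 52 - 5 = 47)
l = -23 (l = 4*(-6) + 1 = -24 + 1 = -23)
P = 11 (P = 1*11 = 11)
l*P + Y = -23*11 + 47 = -253 + 47 = -206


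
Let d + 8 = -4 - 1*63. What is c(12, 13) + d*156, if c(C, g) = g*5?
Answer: -11635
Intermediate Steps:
c(C, g) = 5*g
d = -75 (d = -8 + (-4 - 1*63) = -8 + (-4 - 63) = -8 - 67 = -75)
c(12, 13) + d*156 = 5*13 - 75*156 = 65 - 11700 = -11635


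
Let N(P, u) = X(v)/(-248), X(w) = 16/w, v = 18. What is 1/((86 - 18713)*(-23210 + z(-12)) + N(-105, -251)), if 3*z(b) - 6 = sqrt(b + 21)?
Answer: 279/120605224130 ≈ 2.3133e-9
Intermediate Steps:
z(b) = 2 + sqrt(21 + b)/3 (z(b) = 2 + sqrt(b + 21)/3 = 2 + sqrt(21 + b)/3)
N(P, u) = -1/279 (N(P, u) = (16/18)/(-248) = (16*(1/18))*(-1/248) = (8/9)*(-1/248) = -1/279)
1/((86 - 18713)*(-23210 + z(-12)) + N(-105, -251)) = 1/((86 - 18713)*(-23210 + (2 + sqrt(21 - 12)/3)) - 1/279) = 1/(-18627*(-23210 + (2 + sqrt(9)/3)) - 1/279) = 1/(-18627*(-23210 + (2 + (1/3)*3)) - 1/279) = 1/(-18627*(-23210 + (2 + 1)) - 1/279) = 1/(-18627*(-23210 + 3) - 1/279) = 1/(-18627*(-23207) - 1/279) = 1/(432276789 - 1/279) = 1/(120605224130/279) = 279/120605224130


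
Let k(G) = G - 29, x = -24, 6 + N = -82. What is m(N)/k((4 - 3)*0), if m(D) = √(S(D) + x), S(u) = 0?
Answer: -2*I*√6/29 ≈ -0.16893*I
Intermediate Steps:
N = -88 (N = -6 - 82 = -88)
m(D) = 2*I*√6 (m(D) = √(0 - 24) = √(-24) = 2*I*√6)
k(G) = -29 + G
m(N)/k((4 - 3)*0) = (2*I*√6)/(-29 + (4 - 3)*0) = (2*I*√6)/(-29 + 1*0) = (2*I*√6)/(-29 + 0) = (2*I*√6)/(-29) = (2*I*√6)*(-1/29) = -2*I*√6/29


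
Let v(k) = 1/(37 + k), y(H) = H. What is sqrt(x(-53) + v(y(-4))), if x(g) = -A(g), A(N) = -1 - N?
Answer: 7*I*sqrt(1155)/33 ≈ 7.209*I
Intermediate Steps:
x(g) = 1 + g (x(g) = -(-1 - g) = 1 + g)
sqrt(x(-53) + v(y(-4))) = sqrt((1 - 53) + 1/(37 - 4)) = sqrt(-52 + 1/33) = sqrt(-1715/33) = 7*I*sqrt(1155)/33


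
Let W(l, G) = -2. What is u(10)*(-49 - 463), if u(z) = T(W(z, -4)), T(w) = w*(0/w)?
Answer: 0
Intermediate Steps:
T(w) = 0 (T(w) = w*0 = 0)
u(z) = 0
u(10)*(-49 - 463) = 0*(-49 - 463) = 0*(-512) = 0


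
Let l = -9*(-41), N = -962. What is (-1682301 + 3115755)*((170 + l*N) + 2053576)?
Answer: 2435105784672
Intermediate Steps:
l = 369
(-1682301 + 3115755)*((170 + l*N) + 2053576) = (-1682301 + 3115755)*((170 + 369*(-962)) + 2053576) = 1433454*((170 - 354978) + 2053576) = 1433454*(-354808 + 2053576) = 1433454*1698768 = 2435105784672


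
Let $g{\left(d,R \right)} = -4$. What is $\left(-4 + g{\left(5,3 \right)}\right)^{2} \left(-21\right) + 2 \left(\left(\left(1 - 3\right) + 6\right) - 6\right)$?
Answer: $-1348$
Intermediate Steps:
$\left(-4 + g{\left(5,3 \right)}\right)^{2} \left(-21\right) + 2 \left(\left(\left(1 - 3\right) + 6\right) - 6\right) = \left(-4 - 4\right)^{2} \left(-21\right) + 2 \left(\left(\left(1 - 3\right) + 6\right) - 6\right) = \left(-8\right)^{2} \left(-21\right) + 2 \left(\left(-2 + 6\right) - 6\right) = 64 \left(-21\right) + 2 \left(4 - 6\right) = -1344 + 2 \left(-2\right) = -1344 - 4 = -1348$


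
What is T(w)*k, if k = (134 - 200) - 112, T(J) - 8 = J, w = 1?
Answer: -1602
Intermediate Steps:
T(J) = 8 + J
k = -178 (k = -66 - 112 = -178)
T(w)*k = (8 + 1)*(-178) = 9*(-178) = -1602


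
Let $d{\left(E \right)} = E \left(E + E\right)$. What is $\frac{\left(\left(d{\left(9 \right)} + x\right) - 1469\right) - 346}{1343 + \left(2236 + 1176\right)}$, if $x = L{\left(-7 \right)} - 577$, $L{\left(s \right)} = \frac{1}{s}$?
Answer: $- \frac{15611}{33285} \approx -0.46901$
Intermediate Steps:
$d{\left(E \right)} = 2 E^{2}$ ($d{\left(E \right)} = E 2 E = 2 E^{2}$)
$x = - \frac{4040}{7}$ ($x = \frac{1}{-7} - 577 = - \frac{1}{7} - 577 = - \frac{4040}{7} \approx -577.14$)
$\frac{\left(\left(d{\left(9 \right)} + x\right) - 1469\right) - 346}{1343 + \left(2236 + 1176\right)} = \frac{\left(\left(2 \cdot 9^{2} - \frac{4040}{7}\right) - 1469\right) - 346}{1343 + \left(2236 + 1176\right)} = \frac{\left(\left(2 \cdot 81 - \frac{4040}{7}\right) - 1469\right) - 346}{1343 + 3412} = \frac{\left(\left(162 - \frac{4040}{7}\right) - 1469\right) - 346}{4755} = \left(\left(- \frac{2906}{7} - 1469\right) - 346\right) \frac{1}{4755} = \left(- \frac{13189}{7} - 346\right) \frac{1}{4755} = \left(- \frac{15611}{7}\right) \frac{1}{4755} = - \frac{15611}{33285}$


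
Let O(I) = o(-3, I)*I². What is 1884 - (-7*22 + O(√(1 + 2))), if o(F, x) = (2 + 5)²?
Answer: 1891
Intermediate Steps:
o(F, x) = 49 (o(F, x) = 7² = 49)
O(I) = 49*I²
1884 - (-7*22 + O(√(1 + 2))) = 1884 - (-7*22 + 49*(√(1 + 2))²) = 1884 - (-154 + 49*(√3)²) = 1884 - (-154 + 49*3) = 1884 - (-154 + 147) = 1884 - 1*(-7) = 1884 + 7 = 1891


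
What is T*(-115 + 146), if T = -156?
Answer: -4836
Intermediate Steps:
T*(-115 + 146) = -156*(-115 + 146) = -156*31 = -4836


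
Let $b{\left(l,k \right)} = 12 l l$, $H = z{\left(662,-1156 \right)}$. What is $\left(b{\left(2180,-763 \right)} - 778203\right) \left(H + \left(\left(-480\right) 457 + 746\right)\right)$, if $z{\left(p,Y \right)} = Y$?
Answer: $-12362193702690$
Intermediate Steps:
$H = -1156$
$b{\left(l,k \right)} = 12 l^{2}$
$\left(b{\left(2180,-763 \right)} - 778203\right) \left(H + \left(\left(-480\right) 457 + 746\right)\right) = \left(12 \cdot 2180^{2} - 778203\right) \left(-1156 + \left(\left(-480\right) 457 + 746\right)\right) = \left(12 \cdot 4752400 - 778203\right) \left(-1156 + \left(-219360 + 746\right)\right) = \left(57028800 - 778203\right) \left(-1156 - 218614\right) = 56250597 \left(-219770\right) = -12362193702690$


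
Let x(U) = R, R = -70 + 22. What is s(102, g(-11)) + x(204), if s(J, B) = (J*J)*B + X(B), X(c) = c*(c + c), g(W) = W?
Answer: -114250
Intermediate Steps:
R = -48
x(U) = -48
X(c) = 2*c**2 (X(c) = c*(2*c) = 2*c**2)
s(J, B) = 2*B**2 + B*J**2 (s(J, B) = (J*J)*B + 2*B**2 = J**2*B + 2*B**2 = B*J**2 + 2*B**2 = 2*B**2 + B*J**2)
s(102, g(-11)) + x(204) = -11*(102**2 + 2*(-11)) - 48 = -11*(10404 - 22) - 48 = -11*10382 - 48 = -114202 - 48 = -114250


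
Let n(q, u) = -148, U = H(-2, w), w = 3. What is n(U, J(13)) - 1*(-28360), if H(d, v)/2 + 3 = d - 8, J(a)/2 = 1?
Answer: 28212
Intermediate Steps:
J(a) = 2 (J(a) = 2*1 = 2)
H(d, v) = -22 + 2*d (H(d, v) = -6 + 2*(d - 8) = -6 + 2*(-8 + d) = -6 + (-16 + 2*d) = -22 + 2*d)
U = -26 (U = -22 + 2*(-2) = -22 - 4 = -26)
n(U, J(13)) - 1*(-28360) = -148 - 1*(-28360) = -148 + 28360 = 28212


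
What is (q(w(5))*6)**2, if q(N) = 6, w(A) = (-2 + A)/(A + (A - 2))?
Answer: 1296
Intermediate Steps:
w(A) = (-2 + A)/(-2 + 2*A) (w(A) = (-2 + A)/(A + (-2 + A)) = (-2 + A)/(-2 + 2*A))
(q(w(5))*6)**2 = (6*6)**2 = 36**2 = 1296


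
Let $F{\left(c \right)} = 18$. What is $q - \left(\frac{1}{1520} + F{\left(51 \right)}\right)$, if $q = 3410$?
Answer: $\frac{5155839}{1520} \approx 3392.0$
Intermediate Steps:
$q - \left(\frac{1}{1520} + F{\left(51 \right)}\right) = 3410 + \left(\frac{1}{8 \left(-190\right)} - 18\right) = 3410 - \left(18 - \frac{1}{-1520}\right) = 3410 - \frac{27361}{1520} = \frac{5155839}{1520}$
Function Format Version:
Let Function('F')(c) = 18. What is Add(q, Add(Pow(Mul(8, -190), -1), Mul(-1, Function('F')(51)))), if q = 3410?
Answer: Rational(5155839, 1520) ≈ 3392.0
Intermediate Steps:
Add(q, Add(Pow(Mul(8, -190), -1), Mul(-1, Function('F')(51)))) = Add(3410, Add(Pow(Mul(8, -190), -1), Mul(-1, 18))) = Add(3410, Add(Pow(-1520, -1), -18)) = Add(3410, Add(Rational(-1, 1520), -18)) = Add(3410, Rational(-27361, 1520)) = Rational(5155839, 1520)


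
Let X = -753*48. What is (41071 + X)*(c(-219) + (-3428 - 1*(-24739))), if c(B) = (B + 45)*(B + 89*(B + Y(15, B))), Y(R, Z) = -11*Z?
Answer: -166803205621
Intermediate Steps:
X = -36144
c(B) = -889*B*(45 + B) (c(B) = (B + 45)*(B + 89*(B - 11*B)) = (45 + B)*(B + 89*(-10*B)) = (45 + B)*(B - 890*B) = (45 + B)*(-889*B) = -889*B*(45 + B))
(41071 + X)*(c(-219) + (-3428 - 1*(-24739))) = (41071 - 36144)*(889*(-219)*(-45 - 1*(-219)) + (-3428 - 1*(-24739))) = 4927*(889*(-219)*(-45 + 219) + (-3428 + 24739)) = 4927*(889*(-219)*174 + 21311) = 4927*(-33876234 + 21311) = 4927*(-33854923) = -166803205621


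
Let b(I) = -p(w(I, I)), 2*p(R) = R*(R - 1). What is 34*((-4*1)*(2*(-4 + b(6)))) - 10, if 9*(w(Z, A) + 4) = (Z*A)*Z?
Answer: 52758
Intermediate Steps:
w(Z, A) = -4 + A*Z²/9 (w(Z, A) = -4 + ((Z*A)*Z)/9 = -4 + ((A*Z)*Z)/9 = -4 + (A*Z²)/9 = -4 + A*Z²/9)
p(R) = R*(-1 + R)/2 (p(R) = (R*(R - 1))/2 = (R*(-1 + R))/2 = R*(-1 + R)/2)
b(I) = -(-5 + I³/9)*(-4 + I³/9)/2 (b(I) = -(-4 + I*I²/9)*(-1 + (-4 + I*I²/9))/2 = -(-4 + I³/9)*(-1 + (-4 + I³/9))/2 = -(-4 + I³/9)*(-5 + I³/9)/2 = -(-5 + I³/9)*(-4 + I³/9)/2)
34*((-4*1)*(2*(-4 + b(6)))) - 10 = 34*((-4*1)*(2*(-4 + (-10 + (½)*6³ - 1/162*6⁶)))) - 10 = 34*(-8*(-4 + (-10 + (½)*216 - 1/162*46656))) - 10 = 34*(-8*(-4 + (-10 + 108 - 288))) - 10 = 34*(-8*(-4 - 190)) - 10 = 34*(-8*(-194)) - 10 = 34*(-4*(-388)) - 10 = 34*1552 - 10 = 52768 - 10 = 52758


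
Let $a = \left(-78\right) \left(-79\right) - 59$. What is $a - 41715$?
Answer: $-35612$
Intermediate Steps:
$a = 6103$ ($a = 6162 - 59 = 6103$)
$a - 41715 = 6103 - 41715 = -35612$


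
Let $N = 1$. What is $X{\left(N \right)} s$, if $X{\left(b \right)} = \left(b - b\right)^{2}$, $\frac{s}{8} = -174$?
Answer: $0$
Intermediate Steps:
$s = -1392$ ($s = 8 \left(-174\right) = -1392$)
$X{\left(b \right)} = 0$ ($X{\left(b \right)} = 0^{2} = 0$)
$X{\left(N \right)} s = 0 \left(-1392\right) = 0$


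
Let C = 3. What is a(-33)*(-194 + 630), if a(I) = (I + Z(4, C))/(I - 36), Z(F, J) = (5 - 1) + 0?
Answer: 12644/69 ≈ 183.25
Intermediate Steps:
Z(F, J) = 4 (Z(F, J) = 4 + 0 = 4)
a(I) = (4 + I)/(-36 + I) (a(I) = (I + 4)/(I - 36) = (4 + I)/(-36 + I))
a(-33)*(-194 + 630) = ((4 - 33)/(-36 - 33))*(-194 + 630) = (-29/(-69))*436 = -1/69*(-29)*436 = (29/69)*436 = 12644/69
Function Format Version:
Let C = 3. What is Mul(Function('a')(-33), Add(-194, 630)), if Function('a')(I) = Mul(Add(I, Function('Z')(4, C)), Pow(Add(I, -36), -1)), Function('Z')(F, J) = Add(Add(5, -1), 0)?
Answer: Rational(12644, 69) ≈ 183.25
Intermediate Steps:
Function('Z')(F, J) = 4 (Function('Z')(F, J) = Add(4, 0) = 4)
Function('a')(I) = Mul(Pow(Add(-36, I), -1), Add(4, I)) (Function('a')(I) = Mul(Add(I, 4), Pow(Add(I, -36), -1)) = Mul(Add(4, I), Pow(Add(-36, I), -1)) = Mul(Pow(Add(-36, I), -1), Add(4, I)))
Mul(Function('a')(-33), Add(-194, 630)) = Mul(Mul(Pow(Add(-36, -33), -1), Add(4, -33)), Add(-194, 630)) = Mul(Mul(Pow(-69, -1), -29), 436) = Mul(Mul(Rational(-1, 69), -29), 436) = Mul(Rational(29, 69), 436) = Rational(12644, 69)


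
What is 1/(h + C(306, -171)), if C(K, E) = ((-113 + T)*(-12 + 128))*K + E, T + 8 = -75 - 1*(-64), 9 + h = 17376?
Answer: -1/4668276 ≈ -2.1421e-7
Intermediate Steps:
h = 17367 (h = -9 + 17376 = 17367)
T = -19 (T = -8 + (-75 - 1*(-64)) = -8 + (-75 + 64) = -8 - 11 = -19)
C(K, E) = E - 15312*K (C(K, E) = ((-113 - 19)*(-12 + 128))*K + E = (-132*116)*K + E = -15312*K + E = E - 15312*K)
1/(h + C(306, -171)) = 1/(17367 + (-171 - 15312*306)) = 1/(17367 + (-171 - 4685472)) = 1/(17367 - 4685643) = 1/(-4668276) = -1/4668276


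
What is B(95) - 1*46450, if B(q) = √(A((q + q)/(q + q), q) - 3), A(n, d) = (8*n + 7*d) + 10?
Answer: -46450 + 2*√170 ≈ -46424.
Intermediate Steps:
A(n, d) = 10 + 7*d + 8*n (A(n, d) = (7*d + 8*n) + 10 = 10 + 7*d + 8*n)
B(q) = √(15 + 7*q) (B(q) = √((10 + 7*q + 8*((q + q)/(q + q))) - 3) = √((10 + 7*q + 8*((2*q)/((2*q)))) - 3) = √((10 + 7*q + 8*((2*q)*(1/(2*q)))) - 3) = √((10 + 7*q + 8*1) - 3) = √((10 + 7*q + 8) - 3) = √((18 + 7*q) - 3) = √(15 + 7*q))
B(95) - 1*46450 = √(15 + 7*95) - 1*46450 = √(15 + 665) - 46450 = √680 - 46450 = 2*√170 - 46450 = -46450 + 2*√170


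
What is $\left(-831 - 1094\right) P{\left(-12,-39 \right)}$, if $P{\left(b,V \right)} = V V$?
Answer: $-2927925$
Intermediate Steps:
$P{\left(b,V \right)} = V^{2}$
$\left(-831 - 1094\right) P{\left(-12,-39 \right)} = \left(-831 - 1094\right) \left(-39\right)^{2} = \left(-1925\right) 1521 = -2927925$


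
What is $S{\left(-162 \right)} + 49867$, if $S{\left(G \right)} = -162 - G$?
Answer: $49867$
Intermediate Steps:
$S{\left(-162 \right)} + 49867 = \left(-162 - -162\right) + 49867 = \left(-162 + 162\right) + 49867 = 0 + 49867 = 49867$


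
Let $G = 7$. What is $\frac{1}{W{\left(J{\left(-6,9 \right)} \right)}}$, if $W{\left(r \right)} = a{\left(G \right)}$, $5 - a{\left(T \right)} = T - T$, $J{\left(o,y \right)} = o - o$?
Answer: $\frac{1}{5} \approx 0.2$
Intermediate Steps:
$J{\left(o,y \right)} = 0$
$a{\left(T \right)} = 5$ ($a{\left(T \right)} = 5 - \left(T - T\right) = 5 - 0 = 5 + 0 = 5$)
$W{\left(r \right)} = 5$
$\frac{1}{W{\left(J{\left(-6,9 \right)} \right)}} = \frac{1}{5}$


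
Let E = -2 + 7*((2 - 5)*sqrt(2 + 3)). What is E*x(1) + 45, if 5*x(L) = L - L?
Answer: 45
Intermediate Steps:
x(L) = 0 (x(L) = (L - L)/5 = (1/5)*0 = 0)
E = -2 - 21*sqrt(5) (E = -2 + 7*(-3*sqrt(5)) = -2 - 21*sqrt(5) ≈ -48.957)
E*x(1) + 45 = (-2 - 21*sqrt(5))*0 + 45 = 0 + 45 = 45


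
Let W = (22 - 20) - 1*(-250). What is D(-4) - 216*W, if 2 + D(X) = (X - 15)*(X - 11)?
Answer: -54149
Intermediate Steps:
W = 252 (W = 2 + 250 = 252)
D(X) = -2 + (-15 + X)*(-11 + X) (D(X) = -2 + (X - 15)*(X - 11) = -2 + (-15 + X)*(-11 + X))
D(-4) - 216*W = (163 + (-4)² - 26*(-4)) - 216*252 = (163 + 16 + 104) - 54432 = 283 - 54432 = -54149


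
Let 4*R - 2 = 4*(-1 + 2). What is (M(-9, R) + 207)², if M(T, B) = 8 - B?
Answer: 182329/4 ≈ 45582.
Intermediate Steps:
R = 3/2 (R = ½ + (4*(-1 + 2))/4 = ½ + (4*1)/4 = ½ + (¼)*4 = ½ + 1 = 3/2 ≈ 1.5000)
(M(-9, R) + 207)² = ((8 - 1*3/2) + 207)² = ((8 - 3/2) + 207)² = (13/2 + 207)² = (427/2)² = 182329/4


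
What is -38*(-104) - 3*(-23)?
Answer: 4021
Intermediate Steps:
-38*(-104) - 3*(-23) = 3952 + 69 = 4021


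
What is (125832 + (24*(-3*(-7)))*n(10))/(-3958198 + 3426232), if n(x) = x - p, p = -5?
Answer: -22232/88661 ≈ -0.25075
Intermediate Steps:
n(x) = 5 + x (n(x) = x - 1*(-5) = x + 5 = 5 + x)
(125832 + (24*(-3*(-7)))*n(10))/(-3958198 + 3426232) = (125832 + (24*(-3*(-7)))*(5 + 10))/(-3958198 + 3426232) = (125832 + (24*21)*15)/(-531966) = (125832 + 504*15)*(-1/531966) = (125832 + 7560)*(-1/531966) = 133392*(-1/531966) = -22232/88661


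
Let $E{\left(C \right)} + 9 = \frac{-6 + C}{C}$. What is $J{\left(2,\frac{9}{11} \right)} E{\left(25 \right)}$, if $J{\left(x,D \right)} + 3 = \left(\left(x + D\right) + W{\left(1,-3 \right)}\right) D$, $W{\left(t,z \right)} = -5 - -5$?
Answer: $\frac{17304}{3025} \approx 5.7203$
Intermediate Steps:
$W{\left(t,z \right)} = 0$ ($W{\left(t,z \right)} = -5 + 5 = 0$)
$E{\left(C \right)} = -9 + \frac{-6 + C}{C}$
$J{\left(x,D \right)} = -3 + D \left(D + x\right)$ ($J{\left(x,D \right)} = -3 + \left(\left(x + D\right) + 0\right) D = -3 + \left(\left(D + x\right) + 0\right) D = -3 + \left(D + x\right) D = -3 + D \left(D + x\right)$)
$J{\left(2,\frac{9}{11} \right)} E{\left(25 \right)} = \left(-3 + \left(\frac{9}{11}\right)^{2} + \frac{9}{11} \cdot 2\right) \left(-8 - \frac{6}{25}\right) = \left(-3 + \frac{81}{121} + \frac{18}{11}\right) \left(- \frac{206}{25}\right) = \left(- \frac{84}{121}\right) \left(- \frac{206}{25}\right) = \frac{17304}{3025}$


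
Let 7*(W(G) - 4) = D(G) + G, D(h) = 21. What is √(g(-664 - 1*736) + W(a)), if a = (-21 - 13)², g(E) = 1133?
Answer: 4*√3997/7 ≈ 36.127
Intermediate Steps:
a = 1156 (a = (-34)² = 1156)
W(G) = 7 + G/7 (W(G) = 4 + (21 + G)/7 = 4 + (3 + G/7) = 7 + G/7)
√(g(-664 - 1*736) + W(a)) = √(1133 + (7 + (⅐)*1156)) = √(1133 + (7 + 1156/7)) = √(1133 + 1205/7) = √(9136/7) = 4*√3997/7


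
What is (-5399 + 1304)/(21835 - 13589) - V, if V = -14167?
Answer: 16688141/1178 ≈ 14167.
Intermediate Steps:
(-5399 + 1304)/(21835 - 13589) - V = (-5399 + 1304)/(21835 - 13589) - 1*(-14167) = -4095/8246 + 14167 = -4095*1/8246 + 14167 = -585/1178 + 14167 = 16688141/1178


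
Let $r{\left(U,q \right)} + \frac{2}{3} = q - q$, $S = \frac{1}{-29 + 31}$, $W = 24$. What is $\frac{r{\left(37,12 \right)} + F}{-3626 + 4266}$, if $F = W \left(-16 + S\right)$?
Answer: $- \frac{559}{960} \approx -0.58229$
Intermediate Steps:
$S = \frac{1}{2} \approx 0.5$
$r{\left(U,q \right)} = - \frac{2}{3}$ ($r{\left(U,q \right)} = - \frac{2}{3} + \left(q - q\right) = - \frac{2}{3} + 0 = - \frac{2}{3}$)
$F = -372$ ($F = 24 \left(-16 + \frac{1}{2}\right) = 24 \left(- \frac{31}{2}\right) = -372$)
$\frac{r{\left(37,12 \right)} + F}{-3626 + 4266} = \frac{- \frac{2}{3} - 372}{-3626 + 4266} = - \frac{1118}{3 \cdot 640} = \left(- \frac{1118}{3}\right) \frac{1}{640} = - \frac{559}{960}$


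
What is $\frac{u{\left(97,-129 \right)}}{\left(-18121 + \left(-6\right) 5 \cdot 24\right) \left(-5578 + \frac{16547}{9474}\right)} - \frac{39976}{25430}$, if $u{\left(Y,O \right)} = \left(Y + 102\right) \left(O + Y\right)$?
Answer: $- \frac{3979201343917156}{2531198436508775} \approx -1.5721$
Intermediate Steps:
$u{\left(Y,O \right)} = \left(102 + Y\right) \left(O + Y\right)$
$\frac{u{\left(97,-129 \right)}}{\left(-18121 + \left(-6\right) 5 \cdot 24\right) \left(-5578 + \frac{16547}{9474}\right)} - \frac{39976}{25430} = \frac{97^{2} + 102 \left(-129\right) + 102 \cdot 97 - 12513}{\left(-18121 + \left(-6\right) 5 \cdot 24\right) \left(-5578 + \frac{16547}{9474}\right)} - \frac{39976}{25430} = \frac{9409 - 13158 + 9894 - 12513}{\left(-18121 - 720\right) \left(-5578 + 16547 \cdot \frac{1}{9474}\right)} - \frac{19988}{12715} = - \frac{6368}{\left(-18121 - 720\right) \left(-5578 + \frac{16547}{9474}\right)} - \frac{19988}{12715} = - \frac{6368}{\left(-18841\right) \left(- \frac{52829425}{9474}\right)} - \frac{19988}{12715} = - \frac{6368}{\frac{995359196425}{9474}} - \frac{19988}{12715} = \left(-6368\right) \frac{9474}{995359196425} - \frac{19988}{12715} = - \frac{60330432}{995359196425} - \frac{19988}{12715} = - \frac{3979201343917156}{2531198436508775}$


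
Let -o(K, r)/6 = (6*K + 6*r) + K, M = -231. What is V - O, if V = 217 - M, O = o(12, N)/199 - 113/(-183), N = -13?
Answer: 16298917/36417 ≈ 447.56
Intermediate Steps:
o(K, r) = -42*K - 36*r (o(K, r) = -6*((6*K + 6*r) + K) = -6*(6*r + 7*K) = -42*K - 36*r)
O = 15899/36417 (O = (-42*12 - 36*(-13))/199 - 113/(-183) = (-504 + 468)*(1/199) - 113*(-1/183) = -36*1/199 + 113/183 = -36/199 + 113/183 = 15899/36417 ≈ 0.43658)
V = 448 (V = 217 - 1*(-231) = 217 + 231 = 448)
V - O = 448 - 1*15899/36417 = 448 - 15899/36417 = 16298917/36417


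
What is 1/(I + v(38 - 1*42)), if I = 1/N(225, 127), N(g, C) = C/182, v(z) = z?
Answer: -127/326 ≈ -0.38957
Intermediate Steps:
N(g, C) = C/182 (N(g, C) = C*(1/182) = C/182)
I = 182/127 (I = 1/((1/182)*127) = 1/(127/182) = 182/127 ≈ 1.4331)
1/(I + v(38 - 1*42)) = 1/(182/127 + (38 - 1*42)) = 1/(182/127 + (38 - 42)) = 1/(182/127 - 4) = 1/(-326/127) = -127/326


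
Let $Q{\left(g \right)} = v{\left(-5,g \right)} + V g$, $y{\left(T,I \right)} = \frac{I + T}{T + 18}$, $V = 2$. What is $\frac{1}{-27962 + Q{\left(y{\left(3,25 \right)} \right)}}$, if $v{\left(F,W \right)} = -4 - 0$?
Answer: $- \frac{3}{83890} \approx -3.5761 \cdot 10^{-5}$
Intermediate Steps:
$v{\left(F,W \right)} = -4$ ($v{\left(F,W \right)} = -4 + 0 = -4$)
$y{\left(T,I \right)} = \frac{I + T}{18 + T}$
$Q{\left(g \right)} = -4 + 2 g$
$\frac{1}{-27962 + Q{\left(y{\left(3,25 \right)} \right)}} = \frac{1}{-27962 - \left(4 - 2 \frac{25 + 3}{18 + 3}\right)} = \frac{1}{-27962 - \left(4 - 2 \cdot \frac{1}{21} \cdot 28\right)} = \frac{1}{-27962 + \left(-4 + 2 \cdot \frac{4}{3}\right)} = \frac{1}{-27962 + \left(-4 + \frac{8}{3}\right)} = \frac{1}{-27962 - \frac{4}{3}} = \frac{1}{- \frac{83890}{3}} = - \frac{3}{83890}$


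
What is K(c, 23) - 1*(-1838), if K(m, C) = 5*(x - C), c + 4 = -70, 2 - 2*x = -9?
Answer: 3501/2 ≈ 1750.5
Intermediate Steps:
x = 11/2 (x = 1 - ½*(-9) = 1 + 9/2 = 11/2 ≈ 5.5000)
c = -74 (c = -4 - 70 = -74)
K(m, C) = 55/2 - 5*C (K(m, C) = 5*(11/2 - C) = 55/2 - 5*C)
K(c, 23) - 1*(-1838) = (55/2 - 5*23) - 1*(-1838) = (55/2 - 115) + 1838 = -175/2 + 1838 = 3501/2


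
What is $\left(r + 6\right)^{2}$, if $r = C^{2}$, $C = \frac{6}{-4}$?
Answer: $\frac{1089}{16} \approx 68.063$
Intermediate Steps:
$C = - \frac{3}{2}$ ($C = 6 \left(- \frac{1}{4}\right) = - \frac{3}{2} \approx -1.5$)
$r = \frac{9}{4}$ ($r = \left(- \frac{3}{2}\right)^{2} = \frac{9}{4} \approx 2.25$)
$\left(r + 6\right)^{2} = \left(\frac{9}{4} + 6\right)^{2} = \left(\frac{33}{4}\right)^{2} = \frac{1089}{16}$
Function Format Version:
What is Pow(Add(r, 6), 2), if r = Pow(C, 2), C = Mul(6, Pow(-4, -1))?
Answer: Rational(1089, 16) ≈ 68.063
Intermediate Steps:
C = Rational(-3, 2) (C = Mul(6, Rational(-1, 4)) = Rational(-3, 2) ≈ -1.5000)
r = Rational(9, 4) (r = Pow(Rational(-3, 2), 2) = Rational(9, 4) ≈ 2.2500)
Pow(Add(r, 6), 2) = Pow(Add(Rational(9, 4), 6), 2) = Pow(Rational(33, 4), 2) = Rational(1089, 16)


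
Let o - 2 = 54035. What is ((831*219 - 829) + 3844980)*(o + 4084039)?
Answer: 16660473306640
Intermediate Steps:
o = 54037 (o = 2 + 54035 = 54037)
((831*219 - 829) + 3844980)*(o + 4084039) = ((831*219 - 829) + 3844980)*(54037 + 4084039) = ((181989 - 829) + 3844980)*4138076 = (181160 + 3844980)*4138076 = 4026140*4138076 = 16660473306640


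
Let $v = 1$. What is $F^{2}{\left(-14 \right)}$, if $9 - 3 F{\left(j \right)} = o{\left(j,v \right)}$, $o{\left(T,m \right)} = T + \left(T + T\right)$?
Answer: $289$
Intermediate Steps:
$o{\left(T,m \right)} = 3 T$ ($o{\left(T,m \right)} = T + 2 T = 3 T$)
$F{\left(j \right)} = 3 - j$ ($F{\left(j \right)} = 3 - \frac{3 j}{3} = 3 - j$)
$F^{2}{\left(-14 \right)} = \left(3 - -14\right)^{2} = \left(3 + 14\right)^{2} = 17^{2} = 289$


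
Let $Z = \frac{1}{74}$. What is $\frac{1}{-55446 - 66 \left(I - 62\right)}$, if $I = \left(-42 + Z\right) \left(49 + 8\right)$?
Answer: $\frac{37}{3944169} \approx 9.3809 \cdot 10^{-6}$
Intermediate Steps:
$Z = \frac{1}{74} \approx 0.013514$
$I = - \frac{177099}{74}$ ($I = \left(-42 + \frac{1}{74}\right) \left(49 + 8\right) = \left(- \frac{3107}{74}\right) 57 = - \frac{177099}{74} \approx -2393.2$)
$\frac{1}{-55446 - 66 \left(I - 62\right)} = \frac{1}{-55446 - 66 \left(- \frac{177099}{74} - 62\right)} = \frac{1}{-55446 - - \frac{5995671}{37}} = \frac{1}{-55446 + \frac{5995671}{37}} = \frac{1}{\frac{3944169}{37}} = \frac{37}{3944169}$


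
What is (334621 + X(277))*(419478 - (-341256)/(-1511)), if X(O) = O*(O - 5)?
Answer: 259708728669930/1511 ≈ 1.7188e+11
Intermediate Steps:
X(O) = O*(-5 + O)
(334621 + X(277))*(419478 - (-341256)/(-1511)) = (334621 + 277*(-5 + 277))*(419478 - (-341256)/(-1511)) = (334621 + 277*272)*(419478 - (-341256)*(-1)/1511) = (334621 + 75344)*(419478 - 177*1928/1511) = 409965*(419478 - 341256/1511) = 409965*(633490002/1511) = 259708728669930/1511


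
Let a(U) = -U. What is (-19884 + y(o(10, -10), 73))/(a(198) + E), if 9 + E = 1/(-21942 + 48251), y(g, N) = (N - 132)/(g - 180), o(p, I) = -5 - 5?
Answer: 99392797409/1034732780 ≈ 96.057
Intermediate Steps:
o(p, I) = -10
y(g, N) = (-132 + N)/(-180 + g)
E = -236780/26309 (E = -9 + 1/(-21942 + 48251) = -9 + 1/26309 = -236780/26309 ≈ -9.0000)
(-19884 + y(o(10, -10), 73))/(a(198) + E) = (-19884 + (-132 + 73)/(-180 - 10))/(-1*198 - 236780/26309) = (-19884 - 59/(-190))/(-198 - 236780/26309) = (-19884 - 1/190*(-59))/(-5445962/26309) = (-19884 + 59/190)*(-26309/5445962) = -3777901/190*(-26309/5445962) = 99392797409/1034732780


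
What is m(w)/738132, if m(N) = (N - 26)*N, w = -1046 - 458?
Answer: 191760/61511 ≈ 3.1175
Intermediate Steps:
w = -1504
m(N) = N*(-26 + N) (m(N) = (-26 + N)*N = N*(-26 + N))
m(w)/738132 = -1504*(-26 - 1504)/738132 = -1504*(-1530)*(1/738132) = 2301120*(1/738132) = 191760/61511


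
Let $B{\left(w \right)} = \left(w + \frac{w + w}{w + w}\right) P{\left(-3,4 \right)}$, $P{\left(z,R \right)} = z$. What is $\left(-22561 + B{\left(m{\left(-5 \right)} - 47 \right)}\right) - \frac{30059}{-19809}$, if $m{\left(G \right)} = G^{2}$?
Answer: $- \frac{445632823}{19809} \approx -22496.0$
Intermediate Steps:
$B{\left(w \right)} = -3 - 3 w$ ($B{\left(w \right)} = \left(w + \frac{w + w}{w + w}\right) \left(-3\right) = \left(w + \frac{2 w}{2 w}\right) \left(-3\right) = \left(w + 2 w \frac{1}{2 w}\right) \left(-3\right) = \left(w + 1\right) \left(-3\right) = \left(1 + w\right) \left(-3\right) = -3 - 3 w$)
$\left(-22561 + B{\left(m{\left(-5 \right)} - 47 \right)}\right) - \frac{30059}{-19809} = \left(-22561 - \left(3 + 3 \left(\left(-5\right)^{2} - 47\right)\right)\right) - \frac{30059}{-19809} = \left(-22561 - \left(3 + 3 \left(25 - 47\right)\right)\right) - - \frac{30059}{19809} = \left(-22561 - -63\right) + \frac{30059}{19809} = \left(-22561 + \left(-3 + 66\right)\right) + \frac{30059}{19809} = \left(-22561 + 63\right) + \frac{30059}{19809} = -22498 + \frac{30059}{19809} = - \frac{445632823}{19809}$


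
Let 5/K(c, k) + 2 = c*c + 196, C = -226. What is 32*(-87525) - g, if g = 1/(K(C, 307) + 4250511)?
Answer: -122072139217846254/43584739795 ≈ -2.8008e+6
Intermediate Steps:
K(c, k) = 5/(194 + c²) (K(c, k) = 5/(-2 + (c*c + 196)) = 5/(-2 + (c² + 196)) = 5/(-2 + (196 + c²)) = 5/(194 + c²))
g = 10254/43584739795 (g = 1/(5/(194 + (-226)²) + 4250511) = 1/(5/(194 + 51076) + 4250511) = 1/(5/51270 + 4250511) = 1/(5*(1/51270) + 4250511) = 1/(1/10254 + 4250511) = 1/(43584739795/10254) = 10254/43584739795 ≈ 2.3527e-7)
32*(-87525) - g = 32*(-87525) - 1*10254/43584739795 = -2800800 - 10254/43584739795 = -122072139217846254/43584739795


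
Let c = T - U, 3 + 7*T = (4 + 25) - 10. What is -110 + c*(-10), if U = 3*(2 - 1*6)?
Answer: -1770/7 ≈ -252.86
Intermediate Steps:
T = 16/7 (T = -3/7 + ((4 + 25) - 10)/7 = -3/7 + (29 - 10)/7 = -3/7 + (⅐)*19 = -3/7 + 19/7 = 16/7 ≈ 2.2857)
U = -12 (U = 3*(2 - 6) = 3*(-4) = -12)
c = 100/7 (c = 16/7 - 1*(-12) = 16/7 + 12 = 100/7 ≈ 14.286)
-110 + c*(-10) = -110 + (100/7)*(-10) = -110 - 1000/7 = -1770/7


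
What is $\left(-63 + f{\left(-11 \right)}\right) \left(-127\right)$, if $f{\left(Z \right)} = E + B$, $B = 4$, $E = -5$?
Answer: $8128$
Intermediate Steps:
$f{\left(Z \right)} = -1$ ($f{\left(Z \right)} = -5 + 4 = -1$)
$\left(-63 + f{\left(-11 \right)}\right) \left(-127\right) = \left(-63 - 1\right) \left(-127\right) = \left(-64\right) \left(-127\right) = 8128$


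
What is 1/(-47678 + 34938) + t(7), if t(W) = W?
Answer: 89179/12740 ≈ 6.9999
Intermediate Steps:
1/(-47678 + 34938) + t(7) = 1/(-47678 + 34938) + 7 = 1/(-12740) + 7 = -1/12740 + 7 = 89179/12740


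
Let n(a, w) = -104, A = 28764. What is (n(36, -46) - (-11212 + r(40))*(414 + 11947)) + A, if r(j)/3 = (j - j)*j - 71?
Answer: 141253085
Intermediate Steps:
r(j) = -213 (r(j) = 3*((j - j)*j - 71) = 3*(0*j - 71) = 3*(0 - 71) = 3*(-71) = -213)
(n(36, -46) - (-11212 + r(40))*(414 + 11947)) + A = (-104 - (-11212 - 213)*(414 + 11947)) + 28764 = (-104 - (-11425)*12361) + 28764 = (-104 - 1*(-141224425)) + 28764 = (-104 + 141224425) + 28764 = 141224321 + 28764 = 141253085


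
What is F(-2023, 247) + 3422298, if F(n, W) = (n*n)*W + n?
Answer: 1014274938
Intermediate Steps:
F(n, W) = n + W*n² (F(n, W) = n²*W + n = W*n² + n = n + W*n²)
F(-2023, 247) + 3422298 = -2023*(1 + 247*(-2023)) + 3422298 = -2023*(1 - 499681) + 3422298 = -2023*(-499680) + 3422298 = 1010852640 + 3422298 = 1014274938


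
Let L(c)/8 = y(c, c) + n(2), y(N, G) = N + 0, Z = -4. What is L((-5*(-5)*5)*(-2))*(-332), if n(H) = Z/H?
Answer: 669312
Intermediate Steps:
n(H) = -4/H
y(N, G) = N
L(c) = -16 + 8*c (L(c) = 8*(c - 4/2) = 8*(c - 4*1/2) = 8*(c - 2) = 8*(-2 + c) = -16 + 8*c)
L((-5*(-5)*5)*(-2))*(-332) = (-16 + 8*((-5*(-5)*5)*(-2)))*(-332) = (-16 + 8*((25*5)*(-2)))*(-332) = (-16 + 8*(125*(-2)))*(-332) = (-16 + 8*(-250))*(-332) = (-16 - 2000)*(-332) = -2016*(-332) = 669312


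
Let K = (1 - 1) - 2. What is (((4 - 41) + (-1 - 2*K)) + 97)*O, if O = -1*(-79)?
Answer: 4977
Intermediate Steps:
O = 79
K = -2 (K = 0 - 2 = -2)
(((4 - 41) + (-1 - 2*K)) + 97)*O = (((4 - 41) + (-1 - 2*(-2))) + 97)*79 = ((-37 + (-1 + 4)) + 97)*79 = ((-37 + 3) + 97)*79 = (-34 + 97)*79 = 63*79 = 4977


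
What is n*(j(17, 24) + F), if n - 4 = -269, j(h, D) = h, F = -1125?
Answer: 293620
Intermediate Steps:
n = -265 (n = 4 - 269 = -265)
n*(j(17, 24) + F) = -265*(17 - 1125) = -265*(-1108) = 293620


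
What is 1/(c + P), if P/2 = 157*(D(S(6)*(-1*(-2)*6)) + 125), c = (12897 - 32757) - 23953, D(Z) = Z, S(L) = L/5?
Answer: -5/207 ≈ -0.024155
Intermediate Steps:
S(L) = L/5 (S(L) = L*(1/5) = L/5)
c = -43813 (c = -19860 - 23953 = -43813)
P = 218858/5 (P = 2*(157*(((1/5)*6)*(-1*(-2)*6) + 125)) = 2*(157*(6*(2*6)/5 + 125)) = 2*(157*((6/5)*12 + 125)) = 2*(157*(72/5 + 125)) = 2*(157*(697/5)) = 2*(109429/5) = 218858/5 ≈ 43772.)
1/(c + P) = 1/(-43813 + 218858/5) = 1/(-207/5) = -5/207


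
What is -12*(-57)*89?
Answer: 60876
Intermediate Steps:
-12*(-57)*89 = 684*89 = 60876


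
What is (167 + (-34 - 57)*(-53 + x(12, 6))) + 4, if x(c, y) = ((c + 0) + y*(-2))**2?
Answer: 4994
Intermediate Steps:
x(c, y) = (c - 2*y)**2
(167 + (-34 - 57)*(-53 + x(12, 6))) + 4 = (167 + (-34 - 57)*(-53 + (12 - 2*6)**2)) + 4 = (167 - 91*(-53 + (12 - 12)**2)) + 4 = (167 - 91*(-53 + 0**2)) + 4 = (167 - 91*(-53 + 0)) + 4 = (167 - 91*(-53)) + 4 = (167 + 4823) + 4 = 4990 + 4 = 4994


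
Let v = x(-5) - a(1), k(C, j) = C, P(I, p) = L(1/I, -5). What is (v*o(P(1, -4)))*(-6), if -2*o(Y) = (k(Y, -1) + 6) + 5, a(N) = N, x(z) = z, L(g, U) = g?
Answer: -216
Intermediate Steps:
P(I, p) = 1/I
o(Y) = -11/2 - Y/2 (o(Y) = -((Y + 6) + 5)/2 = -((6 + Y) + 5)/2 = -(11 + Y)/2 = -11/2 - Y/2)
v = -6 (v = -5 - 1*1 = -5 - 1 = -6)
(v*o(P(1, -4)))*(-6) = -6*(-11/2 - ½/1)*(-6) = -6*(-11/2 - ½*1)*(-6) = -6*(-11/2 - ½)*(-6) = -6*(-6)*(-6) = 36*(-6) = -216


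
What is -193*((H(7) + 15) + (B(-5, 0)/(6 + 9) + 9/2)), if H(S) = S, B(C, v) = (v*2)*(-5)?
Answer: -10229/2 ≈ -5114.5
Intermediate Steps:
B(C, v) = -10*v (B(C, v) = (2*v)*(-5) = -10*v)
-193*((H(7) + 15) + (B(-5, 0)/(6 + 9) + 9/2)) = -193*((7 + 15) + ((-10*0)/(6 + 9) + 9/2)) = -193*(22 + (0/15 + 9*(½))) = -193*(22 + (0*(1/15) + 9/2)) = -193*(22 + (0 + 9/2)) = -193*(22 + 9/2) = -193*53/2 = -10229/2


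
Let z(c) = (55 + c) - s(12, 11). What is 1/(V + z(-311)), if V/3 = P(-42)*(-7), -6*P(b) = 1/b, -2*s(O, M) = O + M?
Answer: -12/2935 ≈ -0.0040886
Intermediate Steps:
s(O, M) = -M/2 - O/2 (s(O, M) = -(O + M)/2 = -(M + O)/2 = -M/2 - O/2)
z(c) = 133/2 + c (z(c) = (55 + c) - (-½*11 - ½*12) = (55 + c) - (-11/2 - 6) = (55 + c) - 1*(-23/2) = (55 + c) + 23/2 = 133/2 + c)
P(b) = -1/(6*b)
V = -1/12 (V = 3*(-⅙/(-42)*(-7)) = 3*(-⅙*(-1/42)*(-7)) = 3*((1/252)*(-7)) = 3*(-1/36) = -1/12 ≈ -0.083333)
1/(V + z(-311)) = 1/(-1/12 + (133/2 - 311)) = 1/(-1/12 - 489/2) = 1/(-2935/12) = -12/2935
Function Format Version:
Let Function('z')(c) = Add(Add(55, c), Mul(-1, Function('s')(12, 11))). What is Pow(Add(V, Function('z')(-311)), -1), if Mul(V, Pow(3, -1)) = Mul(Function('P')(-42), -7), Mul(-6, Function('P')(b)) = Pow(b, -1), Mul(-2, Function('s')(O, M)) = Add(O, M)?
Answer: Rational(-12, 2935) ≈ -0.0040886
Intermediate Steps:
Function('s')(O, M) = Add(Mul(Rational(-1, 2), M), Mul(Rational(-1, 2), O)) (Function('s')(O, M) = Mul(Rational(-1, 2), Add(O, M)) = Mul(Rational(-1, 2), Add(M, O)) = Add(Mul(Rational(-1, 2), M), Mul(Rational(-1, 2), O)))
Function('z')(c) = Add(Rational(133, 2), c) (Function('z')(c) = Add(Add(55, c), Mul(-1, Add(Mul(Rational(-1, 2), 11), Mul(Rational(-1, 2), 12)))) = Add(Add(55, c), Mul(-1, Add(Rational(-11, 2), -6))) = Add(Add(55, c), Mul(-1, Rational(-23, 2))) = Add(Add(55, c), Rational(23, 2)) = Add(Rational(133, 2), c))
Function('P')(b) = Mul(Rational(-1, 6), Pow(b, -1))
V = Rational(-1, 12) (V = Mul(3, Mul(Mul(Rational(-1, 6), Pow(-42, -1)), -7)) = Mul(3, Mul(Mul(Rational(-1, 6), Rational(-1, 42)), -7)) = Mul(3, Mul(Rational(1, 252), -7)) = Mul(3, Rational(-1, 36)) = Rational(-1, 12) ≈ -0.083333)
Pow(Add(V, Function('z')(-311)), -1) = Pow(Add(Rational(-1, 12), Add(Rational(133, 2), -311)), -1) = Pow(Add(Rational(-1, 12), Rational(-489, 2)), -1) = Pow(Rational(-2935, 12), -1) = Rational(-12, 2935)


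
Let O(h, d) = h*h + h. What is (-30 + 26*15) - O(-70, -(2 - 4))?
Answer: -4470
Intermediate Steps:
O(h, d) = h + h² (O(h, d) = h² + h = h + h²)
(-30 + 26*15) - O(-70, -(2 - 4)) = (-30 + 26*15) - (-70)*(1 - 70) = (-30 + 390) - (-70)*(-69) = 360 - 1*4830 = 360 - 4830 = -4470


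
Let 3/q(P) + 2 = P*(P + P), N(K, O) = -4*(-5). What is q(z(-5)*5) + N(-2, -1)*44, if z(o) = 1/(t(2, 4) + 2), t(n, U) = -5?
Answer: 28187/32 ≈ 880.84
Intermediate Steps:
N(K, O) = 20
z(o) = -1/3 (z(o) = 1/(-5 + 2) = 1/(-3) = -1/3)
q(P) = 3/(-2 + 2*P**2) (q(P) = 3/(-2 + P*(P + P)) = 3/(-2 + P*(2*P)) = 3/(-2 + 2*P**2))
q(z(-5)*5) + N(-2, -1)*44 = 3/(2*(-1 + (-1/3*5)**2)) + 20*44 = 3/(2*(-1 + (-5/3)**2)) + 880 = 3/(2*(-1 + 25/9)) + 880 = 3/(2*(16/9)) + 880 = (3/2)*(9/16) + 880 = 27/32 + 880 = 28187/32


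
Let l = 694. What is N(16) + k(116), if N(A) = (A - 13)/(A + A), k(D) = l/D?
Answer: 5639/928 ≈ 6.0765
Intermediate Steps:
k(D) = 694/D
N(A) = (-13 + A)/(2*A) (N(A) = (-13 + A)/((2*A)) = (-13 + A)*(1/(2*A)) = (-13 + A)/(2*A))
N(16) + k(116) = (½)*(-13 + 16)/16 + 694/116 = (½)*(1/16)*3 + 694*(1/116) = 3/32 + 347/58 = 5639/928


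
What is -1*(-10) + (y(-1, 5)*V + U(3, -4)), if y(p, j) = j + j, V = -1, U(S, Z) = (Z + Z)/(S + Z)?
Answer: 8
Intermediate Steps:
U(S, Z) = 2*Z/(S + Z) (U(S, Z) = (2*Z)/(S + Z) = 2*Z/(S + Z))
y(p, j) = 2*j
-1*(-10) + (y(-1, 5)*V + U(3, -4)) = -1*(-10) + ((2*5)*(-1) + 2*(-4)/(3 - 4)) = 10 + (10*(-1) + 2*(-4)/(-1)) = 10 + (-10 + 2*(-4)*(-1)) = 10 + (-10 + 8) = 10 - 2 = 8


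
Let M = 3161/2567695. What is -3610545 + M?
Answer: -9270778340614/2567695 ≈ -3.6105e+6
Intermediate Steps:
M = 3161/2567695 (M = 3161*(1/2567695) = 3161/2567695 ≈ 0.0012311)
-3610545 + M = -3610545 + 3161/2567695 = -9270778340614/2567695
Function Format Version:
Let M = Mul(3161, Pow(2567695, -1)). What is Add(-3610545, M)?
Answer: Rational(-9270778340614, 2567695) ≈ -3.6105e+6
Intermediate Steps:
M = Rational(3161, 2567695) (M = Mul(3161, Rational(1, 2567695)) = Rational(3161, 2567695) ≈ 0.0012311)
Add(-3610545, M) = Add(-3610545, Rational(3161, 2567695)) = Rational(-9270778340614, 2567695)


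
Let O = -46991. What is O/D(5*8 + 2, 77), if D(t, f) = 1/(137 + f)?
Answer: -10056074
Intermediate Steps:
O/D(5*8 + 2, 77) = -46991/(1/(137 + 77)) = -46991/(1/214) = -46991/1/214 = -46991*214 = -10056074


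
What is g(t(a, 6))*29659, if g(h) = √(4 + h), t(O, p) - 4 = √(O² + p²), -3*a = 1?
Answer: 29659*√(72 + 15*√13)/3 ≈ 1.1101e+5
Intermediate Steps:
a = -⅓ (a = -⅓*1 = -⅓ ≈ -0.33333)
t(O, p) = 4 + √(O² + p²)
g(t(a, 6))*29659 = √(4 + (4 + √((-⅓)² + 6²)))*29659 = √(4 + (4 + √(⅑ + 36)))*29659 = √(4 + (4 + √(325/9)))*29659 = √(4 + (4 + 5*√13/3))*29659 = √(8 + 5*√13/3)*29659 = 29659*√(8 + 5*√13/3)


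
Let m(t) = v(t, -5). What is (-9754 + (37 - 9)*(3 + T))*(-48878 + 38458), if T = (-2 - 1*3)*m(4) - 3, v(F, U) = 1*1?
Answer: 103095480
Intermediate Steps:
v(F, U) = 1
m(t) = 1
T = -8 (T = (-2 - 1*3)*1 - 3 = (-2 - 3)*1 - 3 = -5*1 - 3 = -5 - 3 = -8)
(-9754 + (37 - 9)*(3 + T))*(-48878 + 38458) = (-9754 + (37 - 9)*(3 - 8))*(-48878 + 38458) = (-9754 + 28*(-5))*(-10420) = (-9754 - 140)*(-10420) = -9894*(-10420) = 103095480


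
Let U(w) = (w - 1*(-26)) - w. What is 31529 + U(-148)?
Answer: 31555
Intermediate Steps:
U(w) = 26 (U(w) = (w + 26) - w = (26 + w) - w = 26)
31529 + U(-148) = 31529 + 26 = 31555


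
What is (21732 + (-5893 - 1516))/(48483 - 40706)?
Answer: 14323/7777 ≈ 1.8417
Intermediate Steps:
(21732 + (-5893 - 1516))/(48483 - 40706) = (21732 - 7409)/7777 = 14323*(1/7777) = 14323/7777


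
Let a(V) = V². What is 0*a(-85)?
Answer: 0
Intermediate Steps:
0*a(-85) = 0*(-85)² = 0*7225 = 0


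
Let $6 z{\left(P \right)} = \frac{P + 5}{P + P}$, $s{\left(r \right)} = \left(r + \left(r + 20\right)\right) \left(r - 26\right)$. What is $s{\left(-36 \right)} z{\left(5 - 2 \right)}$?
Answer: $\frac{6448}{9} \approx 716.44$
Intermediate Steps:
$s{\left(r \right)} = \left(-26 + r\right) \left(20 + 2 r\right)$ ($s{\left(r \right)} = \left(r + \left(20 + r\right)\right) \left(-26 + r\right) = \left(20 + 2 r\right) \left(-26 + r\right) = \left(-26 + r\right) \left(20 + 2 r\right)$)
$z{\left(P \right)} = \frac{5 + P}{12 P}$ ($z{\left(P \right)} = \frac{\left(P + 5\right) \frac{1}{P + P}}{6} = \frac{\left(5 + P\right) \frac{1}{2 P}}{6} = \frac{\frac{1}{2} \frac{1}{P} \left(5 + P\right)}{6} = \frac{5 + P}{12 P}$)
$s{\left(-36 \right)} z{\left(5 - 2 \right)} = \left(-520 - -1152 + 2 \left(-36\right)^{2}\right) \frac{5 + \left(5 - 2\right)}{12 \left(5 - 2\right)} = \left(-520 + 1152 + 2 \cdot 1296\right) \frac{5 + \left(5 - 2\right)}{12 \left(5 - 2\right)} = \left(-520 + 1152 + 2592\right) \frac{5 + 3}{12 \cdot 3} = 3224 \cdot \frac{1}{12} \cdot \frac{1}{3} \cdot 8 = 3224 \cdot \frac{2}{9} = \frac{6448}{9}$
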